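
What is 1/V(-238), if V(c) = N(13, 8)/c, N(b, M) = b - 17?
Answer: 119/2 ≈ 59.500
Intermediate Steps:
N(b, M) = -17 + b
V(c) = -4/c (V(c) = (-17 + 13)/c = -4/c)
1/V(-238) = 1/(-4/(-238)) = 1/(-4*(-1/238)) = 1/(2/119) = 119/2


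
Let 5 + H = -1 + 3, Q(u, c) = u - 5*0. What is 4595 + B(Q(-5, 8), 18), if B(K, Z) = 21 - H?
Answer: 4619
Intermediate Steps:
Q(u, c) = u (Q(u, c) = u + 0 = u)
H = -3 (H = -5 + (-1 + 3) = -5 + 2 = -3)
B(K, Z) = 24 (B(K, Z) = 21 - 1*(-3) = 21 + 3 = 24)
4595 + B(Q(-5, 8), 18) = 4595 + 24 = 4619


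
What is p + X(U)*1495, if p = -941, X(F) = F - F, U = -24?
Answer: -941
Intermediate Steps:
X(F) = 0
p + X(U)*1495 = -941 + 0*1495 = -941 + 0 = -941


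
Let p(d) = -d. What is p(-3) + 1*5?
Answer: 8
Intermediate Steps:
p(-3) + 1*5 = -1*(-3) + 1*5 = 3 + 5 = 8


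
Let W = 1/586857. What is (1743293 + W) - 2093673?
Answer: -205622955659/586857 ≈ -3.5038e+5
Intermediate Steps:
W = 1/586857 ≈ 1.7040e-6
(1743293 + W) - 2093673 = (1743293 + 1/586857) - 2093673 = 1023063700102/586857 - 2093673 = -205622955659/586857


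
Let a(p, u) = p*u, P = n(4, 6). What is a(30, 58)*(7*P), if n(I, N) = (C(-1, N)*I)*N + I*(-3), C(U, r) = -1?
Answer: -438480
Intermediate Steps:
n(I, N) = -3*I - I*N (n(I, N) = (-I)*N + I*(-3) = -I*N - 3*I = -3*I - I*N)
P = -36 (P = 4*(-3 - 1*6) = 4*(-3 - 6) = 4*(-9) = -36)
a(30, 58)*(7*P) = (30*58)*(7*(-36)) = 1740*(-252) = -438480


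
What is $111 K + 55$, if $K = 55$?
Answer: $6160$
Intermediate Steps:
$111 K + 55 = 111 \cdot 55 + 55 = 6105 + 55 = 6160$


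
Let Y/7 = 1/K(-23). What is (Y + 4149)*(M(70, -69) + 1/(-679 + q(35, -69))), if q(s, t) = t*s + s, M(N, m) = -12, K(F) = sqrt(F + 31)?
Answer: -152305641/3059 - 36709*sqrt(2)/1748 ≈ -49819.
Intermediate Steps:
K(F) = sqrt(31 + F)
q(s, t) = s + s*t (q(s, t) = s*t + s = s + s*t)
Y = 7*sqrt(2)/4 (Y = 7/(sqrt(31 - 23)) = 7/(sqrt(8)) = 7/((2*sqrt(2))) = 7*(sqrt(2)/4) = 7*sqrt(2)/4 ≈ 2.4749)
(Y + 4149)*(M(70, -69) + 1/(-679 + q(35, -69))) = (7*sqrt(2)/4 + 4149)*(-12 + 1/(-679 + 35*(1 - 69))) = (4149 + 7*sqrt(2)/4)*(-12 + 1/(-679 + 35*(-68))) = (4149 + 7*sqrt(2)/4)*(-12 + 1/(-679 - 2380)) = (4149 + 7*sqrt(2)/4)*(-12 + 1/(-3059)) = (4149 + 7*sqrt(2)/4)*(-12 - 1/3059) = (4149 + 7*sqrt(2)/4)*(-36709/3059) = -152305641/3059 - 36709*sqrt(2)/1748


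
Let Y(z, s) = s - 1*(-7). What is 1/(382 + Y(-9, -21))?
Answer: 1/368 ≈ 0.0027174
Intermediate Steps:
Y(z, s) = 7 + s (Y(z, s) = s + 7 = 7 + s)
1/(382 + Y(-9, -21)) = 1/(382 + (7 - 21)) = 1/(382 - 14) = 1/368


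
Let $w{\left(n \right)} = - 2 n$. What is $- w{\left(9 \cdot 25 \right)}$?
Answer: $450$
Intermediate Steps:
$- w{\left(9 \cdot 25 \right)} = - \left(-2\right) 9 \cdot 25 = - \left(-2\right) 225 = \left(-1\right) \left(-450\right) = 450$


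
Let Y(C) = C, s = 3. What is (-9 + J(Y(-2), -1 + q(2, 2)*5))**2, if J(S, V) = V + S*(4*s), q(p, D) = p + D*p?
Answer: 16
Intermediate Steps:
J(S, V) = V + 12*S (J(S, V) = V + S*(4*3) = V + S*12 = V + 12*S)
(-9 + J(Y(-2), -1 + q(2, 2)*5))**2 = (-9 + ((-1 + (2*(1 + 2))*5) + 12*(-2)))**2 = (-9 + ((-1 + (2*3)*5) - 24))**2 = (-9 + ((-1 + 6*5) - 24))**2 = (-9 + ((-1 + 30) - 24))**2 = (-9 + (29 - 24))**2 = (-9 + 5)**2 = (-4)**2 = 16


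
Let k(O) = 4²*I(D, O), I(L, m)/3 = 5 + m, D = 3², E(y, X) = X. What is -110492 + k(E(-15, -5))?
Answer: -110492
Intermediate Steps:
D = 9
I(L, m) = 15 + 3*m (I(L, m) = 3*(5 + m) = 15 + 3*m)
k(O) = 240 + 48*O (k(O) = 4²*(15 + 3*O) = 16*(15 + 3*O) = 240 + 48*O)
-110492 + k(E(-15, -5)) = -110492 + (240 + 48*(-5)) = -110492 + (240 - 240) = -110492 + 0 = -110492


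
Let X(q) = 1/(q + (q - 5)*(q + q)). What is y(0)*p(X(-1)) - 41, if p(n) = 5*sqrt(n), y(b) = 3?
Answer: -41 + 15*sqrt(11)/11 ≈ -36.477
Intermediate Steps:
X(q) = 1/(q + 2*q*(-5 + q)) (X(q) = 1/(q + (-5 + q)*(2*q)) = 1/(q + 2*q*(-5 + q)))
y(0)*p(X(-1)) - 41 = 3*(5*sqrt(1/((-1)*(-9 + 2*(-1))))) - 41 = 3*(5*sqrt(-1/(-9 - 2))) - 41 = 3*(5*sqrt(-1/(-11))) - 41 = 3*(5*sqrt(-1*(-1/11))) - 41 = 3*(5*sqrt(1/11)) - 41 = 3*(5*(sqrt(11)/11)) - 41 = 3*(5*sqrt(11)/11) - 41 = 15*sqrt(11)/11 - 41 = -41 + 15*sqrt(11)/11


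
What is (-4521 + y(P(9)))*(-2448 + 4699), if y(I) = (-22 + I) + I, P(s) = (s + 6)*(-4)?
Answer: -10496413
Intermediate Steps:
P(s) = -24 - 4*s (P(s) = (6 + s)*(-4) = -24 - 4*s)
y(I) = -22 + 2*I
(-4521 + y(P(9)))*(-2448 + 4699) = (-4521 + (-22 + 2*(-24 - 4*9)))*(-2448 + 4699) = (-4521 + (-22 + 2*(-24 - 36)))*2251 = (-4521 + (-22 + 2*(-60)))*2251 = (-4521 + (-22 - 120))*2251 = (-4521 - 142)*2251 = -4663*2251 = -10496413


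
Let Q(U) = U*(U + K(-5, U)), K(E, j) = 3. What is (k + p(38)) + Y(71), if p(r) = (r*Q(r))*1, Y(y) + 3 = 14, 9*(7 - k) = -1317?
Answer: 178105/3 ≈ 59368.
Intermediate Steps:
k = 460/3 (k = 7 - ⅑*(-1317) = 7 + 439/3 = 460/3 ≈ 153.33)
Y(y) = 11 (Y(y) = -3 + 14 = 11)
Q(U) = U*(3 + U) (Q(U) = U*(U + 3) = U*(3 + U))
p(r) = r²*(3 + r) (p(r) = (r*(r*(3 + r)))*1 = (r²*(3 + r))*1 = r²*(3 + r))
(k + p(38)) + Y(71) = (460/3 + 38²*(3 + 38)) + 11 = (460/3 + 1444*41) + 11 = (460/3 + 59204) + 11 = 178072/3 + 11 = 178105/3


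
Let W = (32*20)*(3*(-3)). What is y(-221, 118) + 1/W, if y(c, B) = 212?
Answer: 1221119/5760 ≈ 212.00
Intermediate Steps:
W = -5760 (W = 640*(-9) = -5760)
y(-221, 118) + 1/W = 212 + 1/(-5760) = 212 - 1/5760 = 1221119/5760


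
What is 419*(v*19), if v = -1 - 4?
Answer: -39805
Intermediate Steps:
v = -5
419*(v*19) = 419*(-5*19) = 419*(-95) = -39805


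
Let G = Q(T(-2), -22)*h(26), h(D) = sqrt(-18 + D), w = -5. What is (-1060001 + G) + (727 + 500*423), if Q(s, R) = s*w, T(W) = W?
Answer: -847774 + 20*sqrt(2) ≈ -8.4775e+5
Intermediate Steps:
Q(s, R) = -5*s (Q(s, R) = s*(-5) = -5*s)
G = 20*sqrt(2) (G = (-5*(-2))*sqrt(-18 + 26) = 10*sqrt(8) = 10*(2*sqrt(2)) = 20*sqrt(2) ≈ 28.284)
(-1060001 + G) + (727 + 500*423) = (-1060001 + 20*sqrt(2)) + (727 + 500*423) = (-1060001 + 20*sqrt(2)) + (727 + 211500) = (-1060001 + 20*sqrt(2)) + 212227 = -847774 + 20*sqrt(2)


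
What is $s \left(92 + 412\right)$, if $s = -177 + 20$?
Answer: $-79128$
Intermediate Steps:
$s = -157$
$s \left(92 + 412\right) = - 157 \left(92 + 412\right) = \left(-157\right) 504 = -79128$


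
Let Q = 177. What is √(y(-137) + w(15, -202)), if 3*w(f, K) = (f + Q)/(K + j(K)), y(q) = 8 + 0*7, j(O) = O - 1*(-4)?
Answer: 14/5 ≈ 2.8000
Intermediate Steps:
j(O) = 4 + O (j(O) = O + 4 = 4 + O)
y(q) = 8 (y(q) = 8 + 0 = 8)
w(f, K) = (177 + f)/(3*(4 + 2*K)) (w(f, K) = ((f + 177)/(K + (4 + K)))/3 = ((177 + f)/(4 + 2*K))/3 = (177 + f)/(3*(4 + 2*K)))
√(y(-137) + w(15, -202)) = √(8 + (177 + 15)/(6*(2 - 202))) = √(8 + (⅙)*192/(-200)) = √(8 + (⅙)*(-1/200)*192) = √(8 - 4/25) = √(196/25) = 14/5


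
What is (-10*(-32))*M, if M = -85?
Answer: -27200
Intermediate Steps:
(-10*(-32))*M = -10*(-32)*(-85) = 320*(-85) = -27200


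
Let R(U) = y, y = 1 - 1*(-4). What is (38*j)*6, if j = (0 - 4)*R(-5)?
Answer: -4560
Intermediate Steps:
y = 5 (y = 1 + 4 = 5)
R(U) = 5
j = -20 (j = (0 - 4)*5 = -4*5 = -20)
(38*j)*6 = (38*(-20))*6 = -760*6 = -4560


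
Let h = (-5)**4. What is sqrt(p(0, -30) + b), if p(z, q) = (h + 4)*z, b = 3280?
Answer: 4*sqrt(205) ≈ 57.271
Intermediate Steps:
h = 625
p(z, q) = 629*z (p(z, q) = (625 + 4)*z = 629*z)
sqrt(p(0, -30) + b) = sqrt(629*0 + 3280) = sqrt(0 + 3280) = sqrt(3280) = 4*sqrt(205)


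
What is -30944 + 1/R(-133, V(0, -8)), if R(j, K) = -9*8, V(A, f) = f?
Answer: -2227969/72 ≈ -30944.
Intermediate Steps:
R(j, K) = -72
-30944 + 1/R(-133, V(0, -8)) = -30944 + 1/(-72) = -30944 - 1/72 = -2227969/72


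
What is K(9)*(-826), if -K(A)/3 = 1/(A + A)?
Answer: 413/3 ≈ 137.67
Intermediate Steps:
K(A) = -3/(2*A) (K(A) = -3/(A + A) = -3*1/(2*A) = -3/(2*A))
K(9)*(-826) = -3/2/9*(-826) = -3/2*⅑*(-826) = -⅙*(-826) = 413/3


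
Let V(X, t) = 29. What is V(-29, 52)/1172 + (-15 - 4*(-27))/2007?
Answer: 55733/784068 ≈ 0.071082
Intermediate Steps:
V(-29, 52)/1172 + (-15 - 4*(-27))/2007 = 29/1172 + (-15 - 4*(-27))/2007 = 29*(1/1172) + (-15 + 108)*(1/2007) = 29/1172 + 93*(1/2007) = 29/1172 + 31/669 = 55733/784068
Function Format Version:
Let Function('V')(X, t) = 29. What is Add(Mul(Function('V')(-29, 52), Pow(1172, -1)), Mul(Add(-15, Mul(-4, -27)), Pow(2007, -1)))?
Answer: Rational(55733, 784068) ≈ 0.071082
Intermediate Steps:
Add(Mul(Function('V')(-29, 52), Pow(1172, -1)), Mul(Add(-15, Mul(-4, -27)), Pow(2007, -1))) = Add(Mul(29, Pow(1172, -1)), Mul(Add(-15, Mul(-4, -27)), Pow(2007, -1))) = Add(Mul(29, Rational(1, 1172)), Mul(Add(-15, 108), Rational(1, 2007))) = Add(Rational(29, 1172), Mul(93, Rational(1, 2007))) = Add(Rational(29, 1172), Rational(31, 669)) = Rational(55733, 784068)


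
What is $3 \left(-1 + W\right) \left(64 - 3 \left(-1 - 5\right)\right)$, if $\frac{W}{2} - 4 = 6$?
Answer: $4674$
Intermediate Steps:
$W = 20$ ($W = 8 + 2 \cdot 6 = 8 + 12 = 20$)
$3 \left(-1 + W\right) \left(64 - 3 \left(-1 - 5\right)\right) = 3 \left(-1 + 20\right) \left(64 - 3 \left(-1 - 5\right)\right) = 3 \cdot 19 \left(64 - -18\right) = 57 \left(64 + 18\right) = 57 \cdot 82 = 4674$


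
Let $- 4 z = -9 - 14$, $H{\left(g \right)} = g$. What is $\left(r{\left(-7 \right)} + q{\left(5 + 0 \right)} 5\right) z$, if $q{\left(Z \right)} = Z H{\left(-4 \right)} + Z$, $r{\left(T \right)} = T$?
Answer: $- \frac{943}{2} \approx -471.5$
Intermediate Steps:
$q{\left(Z \right)} = - 3 Z$ ($q{\left(Z \right)} = Z \left(-4\right) + Z = - 4 Z + Z = - 3 Z$)
$z = \frac{23}{4}$ ($z = - \frac{-9 - 14}{4} = \left(- \frac{1}{4}\right) \left(-23\right) = \frac{23}{4} \approx 5.75$)
$\left(r{\left(-7 \right)} + q{\left(5 + 0 \right)} 5\right) z = \left(-7 + - 3 \left(5 + 0\right) 5\right) \frac{23}{4} = \left(-7 + \left(-3\right) 5 \cdot 5\right) \frac{23}{4} = \left(-7 - 75\right) \frac{23}{4} = \left(-82\right) \frac{23}{4} = - \frac{943}{2}$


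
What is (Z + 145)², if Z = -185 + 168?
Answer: 16384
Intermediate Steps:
Z = -17
(Z + 145)² = (-17 + 145)² = 128² = 16384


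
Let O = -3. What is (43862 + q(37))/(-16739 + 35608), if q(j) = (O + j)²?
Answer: 45018/18869 ≈ 2.3858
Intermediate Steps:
q(j) = (-3 + j)²
(43862 + q(37))/(-16739 + 35608) = (43862 + (-3 + 37)²)/(-16739 + 35608) = (43862 + 34²)/18869 = (43862 + 1156)*(1/18869) = 45018*(1/18869) = 45018/18869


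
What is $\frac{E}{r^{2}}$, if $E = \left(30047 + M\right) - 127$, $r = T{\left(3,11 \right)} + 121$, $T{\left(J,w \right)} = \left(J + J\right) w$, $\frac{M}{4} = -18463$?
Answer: $- \frac{43932}{34969} \approx -1.2563$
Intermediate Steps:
$M = -73852$ ($M = 4 \left(-18463\right) = -73852$)
$T{\left(J,w \right)} = 2 J w$
$r = 187$ ($r = 2 \cdot 3 \cdot 11 + 121 = 66 + 121 = 187$)
$E = -43932$ ($E = \left(30047 - 73852\right) - 127 = -43805 - 127 = -43932$)
$\frac{E}{r^{2}} = - \frac{43932}{187^{2}} = - \frac{43932}{34969}$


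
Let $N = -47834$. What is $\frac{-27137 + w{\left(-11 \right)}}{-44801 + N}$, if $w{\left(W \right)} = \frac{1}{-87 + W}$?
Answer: $\frac{2659427}{9078230} \approx 0.29295$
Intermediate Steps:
$\frac{-27137 + w{\left(-11 \right)}}{-44801 + N} = \frac{-27137 + \frac{1}{-87 - 11}}{-44801 - 47834} = \frac{-27137 + \frac{1}{-98}}{-92635} = \left(-27137 - \frac{1}{98}\right) \left(- \frac{1}{92635}\right) = \left(- \frac{2659427}{98}\right) \left(- \frac{1}{92635}\right) = \frac{2659427}{9078230}$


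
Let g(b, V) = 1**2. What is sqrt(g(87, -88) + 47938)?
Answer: sqrt(47939) ≈ 218.95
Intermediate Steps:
g(b, V) = 1
sqrt(g(87, -88) + 47938) = sqrt(1 + 47938) = sqrt(47939)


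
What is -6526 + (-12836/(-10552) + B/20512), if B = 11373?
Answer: -176515158037/27055328 ≈ -6524.2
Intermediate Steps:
-6526 + (-12836/(-10552) + B/20512) = -6526 + (-12836/(-10552) + 11373/20512) = -6526 + (-12836*(-1/10552) + 11373*(1/20512)) = -6526 + (3209/2638 + 11373/20512) = -6526 + 47912491/27055328 = -176515158037/27055328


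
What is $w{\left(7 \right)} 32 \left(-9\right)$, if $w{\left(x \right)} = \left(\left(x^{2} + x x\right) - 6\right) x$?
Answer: $-185472$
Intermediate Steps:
$w{\left(x \right)} = x \left(-6 + 2 x^{2}\right)$ ($w{\left(x \right)} = \left(\left(x^{2} + x^{2}\right) - 6\right) x = \left(2 x^{2} - 6\right) x = \left(-6 + 2 x^{2}\right) x = x \left(-6 + 2 x^{2}\right)$)
$w{\left(7 \right)} 32 \left(-9\right) = 2 \cdot 7 \left(-3 + 7^{2}\right) 32 \left(-9\right) = 2 \cdot 7 \left(-3 + 49\right) 32 \left(-9\right) = 2 \cdot 7 \cdot 46 \cdot 32 \left(-9\right) = 644 \cdot 32 \left(-9\right) = 20608 \left(-9\right) = -185472$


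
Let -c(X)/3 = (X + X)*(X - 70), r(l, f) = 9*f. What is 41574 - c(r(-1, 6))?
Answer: 36390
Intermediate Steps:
c(X) = -6*X*(-70 + X) (c(X) = -3*(X + X)*(X - 70) = -3*2*X*(-70 + X) = -6*X*(-70 + X))
41574 - c(r(-1, 6)) = 41574 - 6*9*6*(70 - 9*6) = 41574 - 6*54*(70 - 1*54) = 41574 - 6*54*(70 - 54) = 41574 - 6*54*16 = 41574 - 1*5184 = 41574 - 5184 = 36390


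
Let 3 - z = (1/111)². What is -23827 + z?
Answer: -293535505/12321 ≈ -23824.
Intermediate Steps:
z = 36962/12321 (z = 3 - (1/111)² = 3 - 1*1/12321 = 3 - 1/12321 = 36962/12321 ≈ 2.9999)
-23827 + z = -23827 + 36962/12321 = -293535505/12321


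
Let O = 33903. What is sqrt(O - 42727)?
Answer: 2*I*sqrt(2206) ≈ 93.936*I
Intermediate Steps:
sqrt(O - 42727) = sqrt(33903 - 42727) = sqrt(-8824) = 2*I*sqrt(2206)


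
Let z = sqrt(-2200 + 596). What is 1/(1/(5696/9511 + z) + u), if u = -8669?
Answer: 2*(-9511*sqrt(401) + 2848*I)/(-49369113*I + 164901718*sqrt(401)) ≈ -0.00011535 + 3.3217e-10*I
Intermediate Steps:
z = 2*I*sqrt(401) (z = sqrt(-1604) = 2*I*sqrt(401) ≈ 40.05*I)
1/(1/(5696/9511 + z) + u) = 1/(1/(5696/9511 + 2*I*sqrt(401)) - 8669) = 1/(-8669 + 1/(5696/9511 + 2*I*sqrt(401)))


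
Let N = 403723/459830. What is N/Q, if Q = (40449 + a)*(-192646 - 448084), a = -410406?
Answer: 403723/108999275127336300 ≈ 3.7039e-12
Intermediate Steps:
N = 403723/459830 (N = 403723*(1/459830) = 403723/459830 ≈ 0.87798)
Q = 237042548610 (Q = (40449 - 410406)*(-192646 - 448084) = -369957*(-640730) = 237042548610)
N/Q = (403723/459830)/237042548610 = (403723/459830)*(1/237042548610) = 403723/108999275127336300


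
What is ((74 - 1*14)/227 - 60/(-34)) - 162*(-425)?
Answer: 265699980/3859 ≈ 68852.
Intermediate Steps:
((74 - 1*14)/227 - 60/(-34)) - 162*(-425) = ((74 - 14)*(1/227) - 60*(-1/34)) + 68850 = (60*(1/227) + 30/17) + 68850 = (60/227 + 30/17) + 68850 = 7830/3859 + 68850 = 265699980/3859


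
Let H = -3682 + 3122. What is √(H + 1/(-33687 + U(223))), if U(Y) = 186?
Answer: I*√628497554061/33501 ≈ 23.664*I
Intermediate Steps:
H = -560
√(H + 1/(-33687 + U(223))) = √(-560 + 1/(-33687 + 186)) = √(-560 + 1/(-33501)) = √(-560 - 1/33501) = √(-18760561/33501) = I*√628497554061/33501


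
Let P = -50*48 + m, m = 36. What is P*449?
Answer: -1061436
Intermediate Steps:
P = -2364 (P = -50*48 + 36 = -2400 + 36 = -2364)
P*449 = -2364*449 = -1061436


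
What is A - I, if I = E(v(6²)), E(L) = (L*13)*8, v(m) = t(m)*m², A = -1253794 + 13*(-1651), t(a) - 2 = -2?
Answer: -1275257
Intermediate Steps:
t(a) = 0 (t(a) = 2 - 2 = 0)
A = -1275257 (A = -1253794 - 21463 = -1275257)
v(m) = 0 (v(m) = 0*m² = 0)
E(L) = 104*L (E(L) = (13*L)*8 = 104*L)
I = 0 (I = 104*0 = 0)
A - I = -1275257 - 1*0 = -1275257 + 0 = -1275257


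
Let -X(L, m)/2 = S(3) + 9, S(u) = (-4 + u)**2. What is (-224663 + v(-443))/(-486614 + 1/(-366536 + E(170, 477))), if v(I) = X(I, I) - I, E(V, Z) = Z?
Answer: 82085070160/178129434227 ≈ 0.46082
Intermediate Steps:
X(L, m) = -20 (X(L, m) = -2*((-4 + 3)**2 + 9) = -2*((-1)**2 + 9) = -2*(1 + 9) = -2*10 = -20)
v(I) = -20 - I
(-224663 + v(-443))/(-486614 + 1/(-366536 + E(170, 477))) = (-224663 + (-20 - 1*(-443)))/(-486614 + 1/(-366536 + 477)) = (-224663 + (-20 + 443))/(-486614 + 1/(-366059)) = (-224663 + 423)/(-486614 - 1/366059) = -224240/(-178129434227/366059) = -224240*(-366059/178129434227) = 82085070160/178129434227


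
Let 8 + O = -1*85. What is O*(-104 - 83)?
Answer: 17391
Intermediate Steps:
O = -93 (O = -8 - 1*85 = -8 - 85 = -93)
O*(-104 - 83) = -93*(-104 - 83) = -93*(-187) = 17391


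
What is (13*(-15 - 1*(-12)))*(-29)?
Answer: 1131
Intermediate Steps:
(13*(-15 - 1*(-12)))*(-29) = (13*(-15 + 12))*(-29) = (13*(-3))*(-29) = -39*(-29) = 1131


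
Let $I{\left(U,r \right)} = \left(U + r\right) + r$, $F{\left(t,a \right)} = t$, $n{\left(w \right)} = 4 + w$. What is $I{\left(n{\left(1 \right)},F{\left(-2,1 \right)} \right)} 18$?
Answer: $18$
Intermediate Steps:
$I{\left(U,r \right)} = U + 2 r$
$I{\left(n{\left(1 \right)},F{\left(-2,1 \right)} \right)} 18 = \left(\left(4 + 1\right) + 2 \left(-2\right)\right) 18 = \left(5 - 4\right) 18 = 1 \cdot 18 = 18$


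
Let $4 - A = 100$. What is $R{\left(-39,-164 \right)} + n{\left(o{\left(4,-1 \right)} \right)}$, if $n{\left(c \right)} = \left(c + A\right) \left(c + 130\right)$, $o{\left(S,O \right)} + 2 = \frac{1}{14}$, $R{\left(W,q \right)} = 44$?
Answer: $- \frac{2449579}{196} \approx -12498.0$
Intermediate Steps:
$A = -96$ ($A = 4 - 100 = -96$)
$o{\left(S,O \right)} = - \frac{27}{14}$ ($o{\left(S,O \right)} = -2 + \frac{1}{14} = - \frac{27}{14}$)
$n{\left(c \right)} = \left(-96 + c\right) \left(130 + c\right)$ ($n{\left(c \right)} = \left(c - 96\right) \left(c + 130\right) = \left(-96 + c\right) \left(130 + c\right)$)
$R{\left(-39,-164 \right)} + n{\left(o{\left(4,-1 \right)} \right)} = 44 + \left(-12480 + \left(- \frac{27}{14}\right)^{2} + 34 \left(- \frac{27}{14}\right)\right) = 44 - \frac{2458203}{196} = - \frac{2449579}{196}$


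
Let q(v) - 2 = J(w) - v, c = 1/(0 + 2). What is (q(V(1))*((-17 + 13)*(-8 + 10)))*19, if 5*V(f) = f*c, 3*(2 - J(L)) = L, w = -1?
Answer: -9652/15 ≈ -643.47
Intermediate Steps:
J(L) = 2 - L/3
c = 1/2 ≈ 0.50000
V(f) = f/10 (V(f) = (f*(1/2))/5 = (f/2)/5 = f/10)
q(v) = 13/3 - v (q(v) = 2 + ((2 - 1/3*(-1)) - v) = 2 + ((2 + 1/3) - v) = 2 + (7/3 - v) = 13/3 - v)
(q(V(1))*((-17 + 13)*(-8 + 10)))*19 = ((13/3 - 1/10)*((-17 + 13)*(-8 + 10)))*19 = ((13/3 - 1*1/10)*(-4*2))*19 = ((13/3 - 1/10)*(-8))*19 = ((127/30)*(-8))*19 = -508/15*19 = -9652/15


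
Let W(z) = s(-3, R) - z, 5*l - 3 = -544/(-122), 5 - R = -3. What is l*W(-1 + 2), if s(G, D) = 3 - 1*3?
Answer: -91/61 ≈ -1.4918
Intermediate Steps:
R = 8 (R = 5 - 1*(-3) = 5 + 3 = 8)
s(G, D) = 0 (s(G, D) = 3 - 3 = 0)
l = 91/61 (l = 3/5 + (-544/(-122))/5 = 3/5 + (-544*(-1/122))/5 = 3/5 + (1/5)*(272/61) = 3/5 + 272/305 = 91/61 ≈ 1.4918)
W(z) = -z (W(z) = 0 - z = -z)
l*W(-1 + 2) = 91*(-(-1 + 2))/61 = 91*(-1*1)/61 = (91/61)*(-1) = -91/61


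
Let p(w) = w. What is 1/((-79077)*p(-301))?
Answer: 1/23802177 ≈ 4.2013e-8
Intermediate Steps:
1/((-79077)*p(-301)) = 1/(-79077*(-301)) = -1/79077*(-1/301) = 1/23802177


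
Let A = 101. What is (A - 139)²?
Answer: 1444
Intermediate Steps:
(A - 139)² = (101 - 139)² = (-38)² = 1444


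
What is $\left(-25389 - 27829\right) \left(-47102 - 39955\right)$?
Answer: $4632999426$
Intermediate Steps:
$\left(-25389 - 27829\right) \left(-47102 - 39955\right) = - 53218 \left(-47102 - 39955\right) = \left(-53218\right) \left(-87057\right) = 4632999426$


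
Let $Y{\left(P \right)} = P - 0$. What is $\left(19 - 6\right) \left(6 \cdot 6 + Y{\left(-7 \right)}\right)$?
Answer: $377$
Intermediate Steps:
$Y{\left(P \right)} = P$ ($Y{\left(P \right)} = P + 0 = P$)
$\left(19 - 6\right) \left(6 \cdot 6 + Y{\left(-7 \right)}\right) = \left(19 - 6\right) \left(6 \cdot 6 - 7\right) = \left(19 - 6\right) \left(36 - 7\right) = 13 \cdot 29 = 377$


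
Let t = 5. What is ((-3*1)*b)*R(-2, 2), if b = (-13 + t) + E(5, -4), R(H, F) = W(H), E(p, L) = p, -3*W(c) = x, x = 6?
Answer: -18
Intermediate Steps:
W(c) = -2 (W(c) = -1/3*6 = -2)
R(H, F) = -2
b = -3 (b = (-13 + 5) + 5 = -8 + 5 = -3)
((-3*1)*b)*R(-2, 2) = (-3*1*(-3))*(-2) = -3*(-3)*(-2) = 9*(-2) = -18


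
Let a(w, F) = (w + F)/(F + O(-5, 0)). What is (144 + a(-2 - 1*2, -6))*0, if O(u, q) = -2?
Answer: 0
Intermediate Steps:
a(w, F) = (F + w)/(-2 + F) (a(w, F) = (w + F)/(F - 2) = (F + w)/(-2 + F))
(144 + a(-2 - 1*2, -6))*0 = (144 + (-6 + (-2 - 1*2))/(-2 - 6))*0 = (144 + (-6 + (-2 - 2))/(-8))*0 = (144 - (-6 - 4)/8)*0 = (144 - ⅛*(-10))*0 = (144 + 5/4)*0 = (581/4)*0 = 0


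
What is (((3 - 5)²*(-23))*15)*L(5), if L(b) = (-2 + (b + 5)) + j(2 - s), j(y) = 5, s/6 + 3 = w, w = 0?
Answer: -17940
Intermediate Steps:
s = -18 (s = -18 + 6*0 = -18 + 0 = -18)
L(b) = 8 + b (L(b) = (-2 + (b + 5)) + 5 = (-2 + (5 + b)) + 5 = (3 + b) + 5 = 8 + b)
(((3 - 5)²*(-23))*15)*L(5) = (((3 - 5)²*(-23))*15)*(8 + 5) = (((-2)²*(-23))*15)*13 = ((4*(-23))*15)*13 = -92*15*13 = -1380*13 = -17940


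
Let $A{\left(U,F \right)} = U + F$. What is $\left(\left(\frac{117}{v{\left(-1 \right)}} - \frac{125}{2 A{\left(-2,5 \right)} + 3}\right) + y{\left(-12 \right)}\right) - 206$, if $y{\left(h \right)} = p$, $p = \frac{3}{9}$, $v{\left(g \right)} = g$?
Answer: $- \frac{3029}{9} \approx -336.56$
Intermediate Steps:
$A{\left(U,F \right)} = F + U$
$p = \frac{1}{3}$ ($p = 3 \cdot \frac{1}{9} = \frac{1}{3} \approx 0.33333$)
$y{\left(h \right)} = \frac{1}{3}$
$\left(\left(\frac{117}{v{\left(-1 \right)}} - \frac{125}{2 A{\left(-2,5 \right)} + 3}\right) + y{\left(-12 \right)}\right) - 206 = \left(\left(\frac{117}{-1} - \frac{125}{2 \left(5 - 2\right) + 3}\right) + \frac{1}{3}\right) - 206 = \left(\left(117 \left(-1\right) - \frac{125}{2 \cdot 3 + 3}\right) + \frac{1}{3}\right) - 206 = \left(\left(-117 - \frac{125}{6 + 3}\right) + \frac{1}{3}\right) - 206 = \left(\left(-117 - \frac{125}{9}\right) + \frac{1}{3}\right) - 206 = \left(- \frac{1178}{9} + \frac{1}{3}\right) - 206 = - \frac{1175}{9} - 206 = - \frac{3029}{9}$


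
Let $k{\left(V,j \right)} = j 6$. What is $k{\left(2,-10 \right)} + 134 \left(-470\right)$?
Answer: $-63040$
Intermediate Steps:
$k{\left(V,j \right)} = 6 j$
$k{\left(2,-10 \right)} + 134 \left(-470\right) = 6 \left(-10\right) + 134 \left(-470\right) = -60 - 62980 = -63040$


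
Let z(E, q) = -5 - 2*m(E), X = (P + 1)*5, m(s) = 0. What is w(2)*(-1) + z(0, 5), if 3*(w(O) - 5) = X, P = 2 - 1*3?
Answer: -10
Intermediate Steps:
P = -1 (P = 2 - 3 = -1)
X = 0 (X = (-1 + 1)*5 = 0*5 = 0)
z(E, q) = -5 (z(E, q) = -5 - 2*0 = -5 + 0 = -5)
w(O) = 5 (w(O) = 5 + (⅓)*0 = 5 + 0 = 5)
w(2)*(-1) + z(0, 5) = 5*(-1) - 5 = -5 - 5 = -10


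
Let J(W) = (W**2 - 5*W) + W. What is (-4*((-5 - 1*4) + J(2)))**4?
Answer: 7311616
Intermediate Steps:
J(W) = W**2 - 4*W
(-4*((-5 - 1*4) + J(2)))**4 = (-4*((-5 - 1*4) + 2*(-4 + 2)))**4 = (-4*((-5 - 4) + 2*(-2)))**4 = (-4*(-9 - 4))**4 = (-4*(-13))**4 = 52**4 = 7311616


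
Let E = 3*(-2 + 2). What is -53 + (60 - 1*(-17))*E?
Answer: -53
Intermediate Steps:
E = 0 (E = 3*0 = 0)
-53 + (60 - 1*(-17))*E = -53 + (60 - 1*(-17))*0 = -53 + (60 + 17)*0 = -53 + 77*0 = -53 + 0 = -53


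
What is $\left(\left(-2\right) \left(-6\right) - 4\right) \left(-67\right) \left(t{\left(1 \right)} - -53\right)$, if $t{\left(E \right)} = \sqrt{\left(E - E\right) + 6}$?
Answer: $-28408 - 536 \sqrt{6} \approx -29721.0$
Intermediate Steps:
$t{\left(E \right)} = \sqrt{6}$ ($t{\left(E \right)} = \sqrt{0 + 6} = \sqrt{6}$)
$\left(\left(-2\right) \left(-6\right) - 4\right) \left(-67\right) \left(t{\left(1 \right)} - -53\right) = \left(\left(-2\right) \left(-6\right) - 4\right) \left(-67\right) \left(\sqrt{6} - -53\right) = \left(12 - 4\right) \left(-67\right) \left(\sqrt{6} + 53\right) = 8 \left(-67\right) \left(53 + \sqrt{6}\right) = - 536 \left(53 + \sqrt{6}\right) = -28408 - 536 \sqrt{6}$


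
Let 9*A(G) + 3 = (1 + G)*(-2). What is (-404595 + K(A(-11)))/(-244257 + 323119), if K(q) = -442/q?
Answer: -404829/78862 ≈ -5.1334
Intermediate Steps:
A(G) = -5/9 - 2*G/9 (A(G) = -1/3 + ((1 + G)*(-2))/9 = -1/3 + (-2 - 2*G)/9 = -1/3 + (-2/9 - 2*G/9) = -5/9 - 2*G/9)
(-404595 + K(A(-11)))/(-244257 + 323119) = (-404595 - 442/(-5/9 - 2/9*(-11)))/(-244257 + 323119) = (-404595 - 442/(-5/9 + 22/9))/78862 = (-404595 - 442/17/9)*(1/78862) = (-404595 - 442*9/17)*(1/78862) = (-404595 - 234)*(1/78862) = -404829*1/78862 = -404829/78862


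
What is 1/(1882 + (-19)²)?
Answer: 1/2243 ≈ 0.00044583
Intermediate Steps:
1/(1882 + (-19)²) = 1/(1882 + 361) = 1/2243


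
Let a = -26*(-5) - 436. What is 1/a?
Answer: -1/306 ≈ -0.0032680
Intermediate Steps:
a = -306 (a = 130 - 436 = -306)
1/a = 1/(-306) = -1/306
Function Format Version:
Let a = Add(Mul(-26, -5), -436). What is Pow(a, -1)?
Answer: Rational(-1, 306) ≈ -0.0032680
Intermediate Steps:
a = -306 (a = Add(130, -436) = -306)
Pow(a, -1) = Pow(-306, -1) = Rational(-1, 306)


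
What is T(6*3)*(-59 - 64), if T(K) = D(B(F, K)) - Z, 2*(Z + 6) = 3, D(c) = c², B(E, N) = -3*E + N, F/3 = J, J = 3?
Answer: -21033/2 ≈ -10517.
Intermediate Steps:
F = 9 (F = 3*3 = 9)
B(E, N) = N - 3*E
Z = -9/2 (Z = -6 + (½)*3 = -6 + 3/2 = -9/2 ≈ -4.5000)
T(K) = 9/2 + (-27 + K)² (T(K) = (K - 3*9)² - 1*(-9/2) = (K - 27)² + 9/2 = (-27 + K)² + 9/2 = 9/2 + (-27 + K)²)
T(6*3)*(-59 - 64) = (9/2 + (-27 + 6*3)²)*(-59 - 64) = (9/2 + (-27 + 18)²)*(-123) = (9/2 + (-9)²)*(-123) = (9/2 + 81)*(-123) = (171/2)*(-123) = -21033/2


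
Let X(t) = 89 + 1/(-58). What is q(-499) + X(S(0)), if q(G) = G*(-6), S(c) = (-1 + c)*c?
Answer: 178813/58 ≈ 3083.0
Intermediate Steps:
S(c) = c*(-1 + c)
q(G) = -6*G
X(t) = 5161/58 (X(t) = 89 - 1/58 = 5161/58)
q(-499) + X(S(0)) = -6*(-499) + 5161/58 = 2994 + 5161/58 = 178813/58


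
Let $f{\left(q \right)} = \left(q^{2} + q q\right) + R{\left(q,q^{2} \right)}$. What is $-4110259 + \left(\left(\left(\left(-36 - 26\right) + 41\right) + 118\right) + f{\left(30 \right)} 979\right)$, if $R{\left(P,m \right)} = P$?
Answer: $-2318592$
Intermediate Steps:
$f{\left(q \right)} = q + 2 q^{2}$ ($f{\left(q \right)} = \left(q^{2} + q q\right) + q = \left(q^{2} + q^{2}\right) + q = 2 q^{2} + q = q + 2 q^{2}$)
$-4110259 + \left(\left(\left(\left(-36 - 26\right) + 41\right) + 118\right) + f{\left(30 \right)} 979\right) = -4110259 + \left(\left(\left(\left(-36 - 26\right) + 41\right) + 118\right) + 30 \left(1 + 2 \cdot 30\right) 979\right) = -4110259 + \left(\left(\left(-62 + 41\right) + 118\right) + 30 \left(1 + 60\right) 979\right) = -4110259 + \left(\left(-21 + 118\right) + 30 \cdot 61 \cdot 979\right) = -4110259 + \left(97 + 1830 \cdot 979\right) = -4110259 + \left(97 + 1791570\right) = -4110259 + 1791667 = -2318592$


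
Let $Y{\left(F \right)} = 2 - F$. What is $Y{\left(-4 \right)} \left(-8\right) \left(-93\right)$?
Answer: $4464$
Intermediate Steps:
$Y{\left(-4 \right)} \left(-8\right) \left(-93\right) = \left(2 - -4\right) \left(-8\right) \left(-93\right) = \left(2 + 4\right) \left(-8\right) \left(-93\right) = 6 \left(-8\right) \left(-93\right) = \left(-48\right) \left(-93\right) = 4464$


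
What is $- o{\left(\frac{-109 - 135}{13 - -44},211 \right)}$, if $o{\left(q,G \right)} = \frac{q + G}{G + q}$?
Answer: $-1$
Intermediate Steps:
$o{\left(q,G \right)} = 1$ ($o{\left(q,G \right)} = \frac{G + q}{G + q} = 1$)
$- o{\left(\frac{-109 - 135}{13 - -44},211 \right)} = \left(-1\right) 1 = -1$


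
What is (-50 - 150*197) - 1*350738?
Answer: -380338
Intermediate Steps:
(-50 - 150*197) - 1*350738 = (-50 - 29550) - 350738 = -29600 - 350738 = -380338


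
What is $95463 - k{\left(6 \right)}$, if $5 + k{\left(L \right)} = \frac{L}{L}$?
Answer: $95467$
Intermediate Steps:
$k{\left(L \right)} = -4$ ($k{\left(L \right)} = -5 + \frac{L}{L} = -5 + 1 = -4$)
$95463 - k{\left(6 \right)} = 95463 - -4 = 95463 + 4 = 95467$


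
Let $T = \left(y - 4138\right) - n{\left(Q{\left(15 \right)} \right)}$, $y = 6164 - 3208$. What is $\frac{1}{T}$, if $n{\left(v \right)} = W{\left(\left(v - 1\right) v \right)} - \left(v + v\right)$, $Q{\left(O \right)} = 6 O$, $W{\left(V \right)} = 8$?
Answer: $- \frac{1}{1010} \approx -0.0009901$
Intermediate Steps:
$y = 2956$ ($y = 6164 - 3208 = 2956$)
$n{\left(v \right)} = 8 - 2 v$ ($n{\left(v \right)} = 8 - \left(v + v\right) = 8 - 2 v$)
$T = -1010$ ($T = \left(2956 - 4138\right) - \left(8 - 2 \cdot 6 \cdot 15\right) = \left(2956 - 4138\right) - \left(8 - 180\right) = -1182 - \left(8 - 180\right) = -1182 - -172 = -1182 + 172 = -1010$)
$\frac{1}{T} = \frac{1}{-1010} = - \frac{1}{1010}$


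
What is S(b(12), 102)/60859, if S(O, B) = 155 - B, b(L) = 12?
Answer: 53/60859 ≈ 0.00087087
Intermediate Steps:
S(b(12), 102)/60859 = (155 - 1*102)/60859 = (155 - 102)*(1/60859) = 53*(1/60859) = 53/60859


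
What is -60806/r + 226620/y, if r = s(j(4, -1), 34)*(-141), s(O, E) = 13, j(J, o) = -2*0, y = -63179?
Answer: 3426267814/115807107 ≈ 29.586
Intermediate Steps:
j(J, o) = 0
r = -1833 (r = 13*(-141) = -1833)
-60806/r + 226620/y = -60806/(-1833) + 226620/(-63179) = -60806*(-1/1833) + 226620*(-1/63179) = 60806/1833 - 226620/63179 = 3426267814/115807107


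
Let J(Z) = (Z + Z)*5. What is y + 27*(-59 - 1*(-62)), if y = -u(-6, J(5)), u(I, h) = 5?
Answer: 76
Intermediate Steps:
J(Z) = 10*Z (J(Z) = (2*Z)*5 = 10*Z)
y = -5 (y = -1*5 = -5)
y + 27*(-59 - 1*(-62)) = -5 + 27*(-59 - 1*(-62)) = -5 + 27*(-59 + 62) = -5 + 27*3 = -5 + 81 = 76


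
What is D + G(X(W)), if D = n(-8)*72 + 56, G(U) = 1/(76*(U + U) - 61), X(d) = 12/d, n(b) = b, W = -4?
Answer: -268841/517 ≈ -520.00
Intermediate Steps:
G(U) = 1/(-61 + 152*U) (G(U) = 1/(76*(2*U) - 61) = 1/(152*U - 61) = 1/(-61 + 152*U))
D = -520 (D = -8*72 + 56 = -576 + 56 = -520)
D + G(X(W)) = -520 + 1/(-61 + 152*(12/(-4))) = -520 + 1/(-61 + 152*(12*(-1/4))) = -520 + 1/(-61 + 152*(-3)) = -520 + 1/(-61 - 456) = -520 + 1/(-517) = -520 - 1/517 = -268841/517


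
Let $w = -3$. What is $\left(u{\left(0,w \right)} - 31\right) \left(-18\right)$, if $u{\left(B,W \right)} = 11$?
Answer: $360$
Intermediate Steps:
$\left(u{\left(0,w \right)} - 31\right) \left(-18\right) = \left(11 - 31\right) \left(-18\right) = \left(-20\right) \left(-18\right) = 360$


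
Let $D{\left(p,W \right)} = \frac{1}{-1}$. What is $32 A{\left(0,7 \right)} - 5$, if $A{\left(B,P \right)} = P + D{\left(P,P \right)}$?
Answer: $187$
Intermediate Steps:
$D{\left(p,W \right)} = -1$
$A{\left(B,P \right)} = -1 + P$ ($A{\left(B,P \right)} = P - 1 = -1 + P$)
$32 A{\left(0,7 \right)} - 5 = 32 \left(-1 + 7\right) - 5 = 32 \cdot 6 - 5 = 192 - 5 = 187$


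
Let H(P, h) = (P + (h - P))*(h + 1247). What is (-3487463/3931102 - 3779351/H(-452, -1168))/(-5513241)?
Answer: -346076644973/47614796596328912 ≈ -7.2683e-6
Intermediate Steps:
H(P, h) = h*(1247 + h)
(-3487463/3931102 - 3779351/H(-452, -1168))/(-5513241) = (-3487463/3931102 - 3779351*(-1/(1168*(1247 - 1168))))/(-5513241) = (-3487463*1/3931102 - 3779351/((-1168*79)))*(-1/5513241) = (-498209/561586 - 3779351/(-92272))*(-1/5513241) = (-498209/561586 - 3779351*(-1/92272))*(-1/5513241) = (-498209/561586 + 3779351/92272)*(-1/5513241) = (1038229934919/25909331696)*(-1/5513241) = -346076644973/47614796596328912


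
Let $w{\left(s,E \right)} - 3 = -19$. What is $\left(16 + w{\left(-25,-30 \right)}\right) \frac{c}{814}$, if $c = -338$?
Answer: $0$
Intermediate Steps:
$w{\left(s,E \right)} = -16$ ($w{\left(s,E \right)} = 3 - 19 = -16$)
$\left(16 + w{\left(-25,-30 \right)}\right) \frac{c}{814} = \left(16 - 16\right) \left(- \frac{338}{814}\right) = 0 \left(\left(-338\right) \frac{1}{814}\right) = 0 \left(- \frac{169}{407}\right) = 0$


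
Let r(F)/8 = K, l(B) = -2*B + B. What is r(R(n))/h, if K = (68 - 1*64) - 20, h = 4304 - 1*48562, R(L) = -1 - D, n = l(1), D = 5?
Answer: 64/22129 ≈ 0.0028921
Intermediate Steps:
l(B) = -B
n = -1 (n = -1*1 = -1)
R(L) = -6 (R(L) = -1 - 1*5 = -1 - 5 = -6)
h = -44258 (h = 4304 - 48562 = -44258)
K = -16 (K = (68 - 64) - 20 = 4 - 20 = -16)
r(F) = -128 (r(F) = 8*(-16) = -128)
r(R(n))/h = -128/(-44258) = -128*(-1/44258) = 64/22129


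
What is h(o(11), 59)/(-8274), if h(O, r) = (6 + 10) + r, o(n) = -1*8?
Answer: -25/2758 ≈ -0.0090645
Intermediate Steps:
o(n) = -8
h(O, r) = 16 + r
h(o(11), 59)/(-8274) = (16 + 59)/(-8274) = 75*(-1/8274) = -25/2758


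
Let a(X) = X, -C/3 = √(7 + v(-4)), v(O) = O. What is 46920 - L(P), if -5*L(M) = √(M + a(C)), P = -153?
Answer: 46920 + √(-153 - 3*√3)/5 ≈ 46920.0 + 2.5155*I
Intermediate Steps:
C = -3*√3 (C = -3*√(7 - 4) = -3*√3 ≈ -5.1962)
L(M) = -√(M - 3*√3)/5
46920 - L(P) = 46920 - (-1)*√(-153 - 3*√3)/5 = 46920 + √(-153 - 3*√3)/5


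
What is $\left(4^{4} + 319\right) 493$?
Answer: $283475$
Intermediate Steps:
$\left(4^{4} + 319\right) 493 = \left(256 + 319\right) 493 = 575 \cdot 493 = 283475$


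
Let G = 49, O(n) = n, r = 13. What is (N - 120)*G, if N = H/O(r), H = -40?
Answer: -78400/13 ≈ -6030.8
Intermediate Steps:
N = -40/13 ≈ -3.0769
(N - 120)*G = (-40/13 - 120)*49 = -1600/13*49 = -78400/13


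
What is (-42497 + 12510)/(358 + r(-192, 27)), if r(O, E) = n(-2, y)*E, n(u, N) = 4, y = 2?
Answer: -29987/466 ≈ -64.350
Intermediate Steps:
r(O, E) = 4*E
(-42497 + 12510)/(358 + r(-192, 27)) = (-42497 + 12510)/(358 + 4*27) = -29987/(358 + 108) = -29987/466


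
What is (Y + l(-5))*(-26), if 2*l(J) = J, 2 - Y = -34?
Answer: -871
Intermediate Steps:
Y = 36 (Y = 2 - 1*(-34) = 2 + 34 = 36)
l(J) = J/2
(Y + l(-5))*(-26) = (36 + (1/2)*(-5))*(-26) = (36 - 5/2)*(-26) = (67/2)*(-26) = -871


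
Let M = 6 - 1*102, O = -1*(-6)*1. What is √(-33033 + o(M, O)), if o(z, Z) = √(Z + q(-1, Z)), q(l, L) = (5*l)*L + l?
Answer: √(-33033 + 5*I) ≈ 0.014 + 181.75*I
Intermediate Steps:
O = 6 (O = 6*1 = 6)
M = -96 (M = 6 - 102 = -96)
q(l, L) = l + 5*L*l (q(l, L) = 5*L*l + l = l + 5*L*l)
o(z, Z) = √(-1 - 4*Z) (o(z, Z) = √(Z - (1 + 5*Z)) = √(Z + (-1 - 5*Z)) = √(-1 - 4*Z))
√(-33033 + o(M, O)) = √(-33033 + √(-1 - 4*6)) = √(-33033 + √(-1 - 24)) = √(-33033 + √(-25)) = √(-33033 + 5*I)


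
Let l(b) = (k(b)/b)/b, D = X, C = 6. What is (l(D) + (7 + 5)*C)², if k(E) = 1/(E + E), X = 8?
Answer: 5435965441/1048576 ≈ 5184.1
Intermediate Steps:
k(E) = 1/(2*E)
D = 8
l(b) = 1/(2*b³) (l(b) = ((1/(2*b))/b)/b = (1/(2*b²))/b = 1/(2*b³))
(l(D) + (7 + 5)*C)² = ((½)/8³ + (7 + 5)*6)² = ((½)*(1/512) + 12*6)² = (1/1024 + 72)² = (73729/1024)² = 5435965441/1048576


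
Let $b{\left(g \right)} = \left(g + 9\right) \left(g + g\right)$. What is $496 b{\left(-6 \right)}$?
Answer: $-17856$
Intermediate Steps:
$b{\left(g \right)} = 2 g \left(9 + g\right)$ ($b{\left(g \right)} = \left(9 + g\right) 2 g = 2 g \left(9 + g\right)$)
$496 b{\left(-6 \right)} = 496 \cdot 2 \left(-6\right) \left(9 - 6\right) = 496 \cdot 2 \left(-6\right) 3 = 496 \left(-36\right) = -17856$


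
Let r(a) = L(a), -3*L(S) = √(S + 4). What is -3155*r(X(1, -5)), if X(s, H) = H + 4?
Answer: 3155*√3/3 ≈ 1821.5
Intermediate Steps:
X(s, H) = 4 + H
L(S) = -√(4 + S)/3 (L(S) = -√(S + 4)/3 = -√(4 + S)/3)
r(a) = -√(4 + a)/3
-3155*r(X(1, -5)) = -(-3155)*√(4 + (4 - 5))/3 = -(-3155)*√(4 - 1)/3 = -(-3155)*√3/3 = 3155*√3/3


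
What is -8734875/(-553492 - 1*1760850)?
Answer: 8734875/2314342 ≈ 3.7742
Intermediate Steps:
-8734875/(-553492 - 1*1760850) = -8734875/(-553492 - 1760850) = -8734875/(-2314342) = -8734875*(-1/2314342) = 8734875/2314342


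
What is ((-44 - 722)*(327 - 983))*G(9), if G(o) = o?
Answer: 4522464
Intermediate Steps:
((-44 - 722)*(327 - 983))*G(9) = ((-44 - 722)*(327 - 983))*9 = -766*(-656)*9 = 502496*9 = 4522464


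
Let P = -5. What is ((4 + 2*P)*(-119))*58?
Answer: 41412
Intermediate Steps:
((4 + 2*P)*(-119))*58 = ((4 + 2*(-5))*(-119))*58 = ((4 - 10)*(-119))*58 = -6*(-119)*58 = 714*58 = 41412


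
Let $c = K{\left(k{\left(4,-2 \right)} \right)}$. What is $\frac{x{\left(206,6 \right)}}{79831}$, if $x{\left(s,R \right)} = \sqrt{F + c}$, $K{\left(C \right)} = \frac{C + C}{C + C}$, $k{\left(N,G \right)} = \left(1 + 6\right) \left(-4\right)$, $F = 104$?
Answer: $\frac{\sqrt{105}}{79831} \approx 0.00012836$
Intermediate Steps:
$k{\left(N,G \right)} = -28$ ($k{\left(N,G \right)} = 7 \left(-4\right) = -28$)
$K{\left(C \right)} = 1$ ($K{\left(C \right)} = \frac{2 C}{2 C} = 2 C \frac{1}{2 C} = 1$)
$c = 1$
$x{\left(s,R \right)} = \sqrt{105}$ ($x{\left(s,R \right)} = \sqrt{104 + 1} = \sqrt{105}$)
$\frac{x{\left(206,6 \right)}}{79831} = \frac{\sqrt{105}}{79831}$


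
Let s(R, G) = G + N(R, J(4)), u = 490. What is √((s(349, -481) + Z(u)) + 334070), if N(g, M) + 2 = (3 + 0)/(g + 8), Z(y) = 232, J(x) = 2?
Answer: √4727210978/119 ≈ 577.77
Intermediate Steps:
N(g, M) = -2 + 3/(8 + g) (N(g, M) = -2 + (3 + 0)/(g + 8) = -2 + 3/(8 + g))
s(R, G) = G + (-13 - 2*R)/(8 + R)
√((s(349, -481) + Z(u)) + 334070) = √(((-13 - 2*349 - 481*(8 + 349))/(8 + 349) + 232) + 334070) = √(((-13 - 698 - 481*357)/357 + 232) + 334070) = √(((-13 - 698 - 171717)/357 + 232) + 334070) = √(((1/357)*(-172428) + 232) + 334070) = √((-57476/119 + 232) + 334070) = √(-29868/119 + 334070) = √(39724462/119) = √4727210978/119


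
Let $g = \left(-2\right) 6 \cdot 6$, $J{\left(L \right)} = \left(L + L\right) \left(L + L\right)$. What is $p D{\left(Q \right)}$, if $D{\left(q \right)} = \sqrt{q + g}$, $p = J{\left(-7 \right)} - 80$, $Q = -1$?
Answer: $116 i \sqrt{73} \approx 991.1 i$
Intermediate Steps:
$J{\left(L \right)} = 4 L^{2}$ ($J{\left(L \right)} = 2 L 2 L = 4 L^{2}$)
$g = -72$ ($g = \left(-12\right) 6 = -72$)
$p = 116$ ($p = 4 \left(-7\right)^{2} - 80 = 4 \cdot 49 - 80 = 196 - 80 = 116$)
$D{\left(q \right)} = \sqrt{-72 + q}$ ($D{\left(q \right)} = \sqrt{q - 72} = \sqrt{-72 + q}$)
$p D{\left(Q \right)} = 116 \sqrt{-72 - 1} = 116 \sqrt{-73} = 116 i \sqrt{73}$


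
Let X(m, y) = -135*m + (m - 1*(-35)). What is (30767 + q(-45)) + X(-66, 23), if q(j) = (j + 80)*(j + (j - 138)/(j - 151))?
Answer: 1066903/28 ≈ 38104.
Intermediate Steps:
q(j) = (80 + j)*(j + (-138 + j)/(-151 + j))
X(m, y) = 35 - 134*m (X(m, y) = -135*m + (m + 35) = -135*m + (35 + m) = 35 - 134*m)
(30767 + q(-45)) + X(-66, 23) = (30767 + (-11040 + (-45)**3 - 12138*(-45) - 70*(-45)**2)/(-151 - 45)) + (35 - 134*(-66)) = (30767 + (-11040 - 91125 + 546210 - 70*2025)/(-196)) + (35 + 8844) = (30767 - (-11040 - 91125 + 546210 - 141750)/196) + 8879 = (30767 - 1/196*302295) + 8879 = (30767 - 43185/28) + 8879 = 818291/28 + 8879 = 1066903/28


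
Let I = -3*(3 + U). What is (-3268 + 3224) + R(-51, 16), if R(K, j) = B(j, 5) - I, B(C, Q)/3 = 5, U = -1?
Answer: -23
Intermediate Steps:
B(C, Q) = 15 (B(C, Q) = 3*5 = 15)
I = -6 (I = -3*(3 - 1) = -3*2 = -6)
R(K, j) = 21 (R(K, j) = 15 - 1*(-6) = 15 + 6 = 21)
(-3268 + 3224) + R(-51, 16) = (-3268 + 3224) + 21 = -44 + 21 = -23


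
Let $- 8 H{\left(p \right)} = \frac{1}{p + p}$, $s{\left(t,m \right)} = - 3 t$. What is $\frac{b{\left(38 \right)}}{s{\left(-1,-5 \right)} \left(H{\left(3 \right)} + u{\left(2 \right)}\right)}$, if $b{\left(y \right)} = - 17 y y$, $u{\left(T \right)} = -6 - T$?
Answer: $\frac{392768}{385} \approx 1020.2$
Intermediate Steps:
$H{\left(p \right)} = - \frac{1}{16 p}$ ($H{\left(p \right)} = - \frac{1}{8 \left(p + p\right)} = - \frac{1}{8 \cdot 2 p} = - \frac{\frac{1}{2} \frac{1}{p}}{8} = - \frac{1}{16 p}$)
$b{\left(y \right)} = - 17 y^{2}$
$\frac{b{\left(38 \right)}}{s{\left(-1,-5 \right)} \left(H{\left(3 \right)} + u{\left(2 \right)}\right)} = \frac{\left(-17\right) 38^{2}}{\left(-3\right) \left(-1\right) \left(- \frac{1}{16 \cdot 3} - 8\right)} = \frac{\left(-17\right) 1444}{3 \left(\left(- \frac{1}{16}\right) \frac{1}{3} - 8\right)} = - \frac{24548}{3 \left(- \frac{1}{48} - 8\right)} = - \frac{24548}{3 \left(- \frac{385}{48}\right)} = - \frac{24548}{- \frac{385}{16}} = \left(-24548\right) \left(- \frac{16}{385}\right) = \frac{392768}{385}$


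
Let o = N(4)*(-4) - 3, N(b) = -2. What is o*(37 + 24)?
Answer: 305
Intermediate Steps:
o = 5 (o = -2*(-4) - 3 = 8 - 3 = 5)
o*(37 + 24) = 5*(37 + 24) = 5*61 = 305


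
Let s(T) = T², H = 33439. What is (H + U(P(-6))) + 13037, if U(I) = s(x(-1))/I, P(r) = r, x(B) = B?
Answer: 278855/6 ≈ 46476.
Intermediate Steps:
U(I) = 1/I (U(I) = (-1)²/I = 1/I)
(H + U(P(-6))) + 13037 = (33439 + 1/(-6)) + 13037 = (33439 - ⅙) + 13037 = 200633/6 + 13037 = 278855/6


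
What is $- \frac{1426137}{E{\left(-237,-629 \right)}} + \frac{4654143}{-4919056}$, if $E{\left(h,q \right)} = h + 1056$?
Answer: $- \frac{2339686503263}{1342902288} \approx -1742.3$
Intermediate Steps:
$E{\left(h,q \right)} = 1056 + h$
$- \frac{1426137}{E{\left(-237,-629 \right)}} + \frac{4654143}{-4919056} = - \frac{1426137}{1056 - 237} + \frac{4654143}{-4919056} = - \frac{1426137}{819} + 4654143 \left(- \frac{1}{4919056}\right) = \left(-1426137\right) \frac{1}{819} - \frac{4654143}{4919056} = - \frac{475379}{273} - \frac{4654143}{4919056} = - \frac{2339686503263}{1342902288}$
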